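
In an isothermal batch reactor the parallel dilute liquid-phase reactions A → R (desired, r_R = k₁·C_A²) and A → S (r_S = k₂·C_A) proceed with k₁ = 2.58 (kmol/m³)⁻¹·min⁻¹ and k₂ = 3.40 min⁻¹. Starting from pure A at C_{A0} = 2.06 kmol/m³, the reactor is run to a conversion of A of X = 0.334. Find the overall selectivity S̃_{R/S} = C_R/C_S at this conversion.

C_A = C_{A0}(1−X) = 1.372 kmol/m³.
Along a PFR/batch, dC_S/dC_A = −r_S/(r_R+r_S) = −k₂/(k₂+k₁·C_A).
Integrating from C_{A0} to C_A: C_S = (3.40/2.58)·ln[(3.40+2.58·2.06)/(3.40+2.58·1.37)] = 1.318·ln(8.715/6.940) = 0.3002 kmol/m³.
Then C_R = (C_{A0}−C_A) − C_S = 0.6880 − 0.3002 = 0.3879 kmol/m³.
S̃_{R/S} = C_R/C_S = 0.3879/0.3002 = 1.29.

1.29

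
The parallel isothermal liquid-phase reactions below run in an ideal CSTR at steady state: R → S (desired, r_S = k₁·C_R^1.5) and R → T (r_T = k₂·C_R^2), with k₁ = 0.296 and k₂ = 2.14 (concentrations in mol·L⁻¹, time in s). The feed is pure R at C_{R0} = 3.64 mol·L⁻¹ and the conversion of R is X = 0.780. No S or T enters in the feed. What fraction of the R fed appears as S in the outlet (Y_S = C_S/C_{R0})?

Exit C_R = C_{R0}(1−X) = 3.64×0.220 = 0.8008 mol·L⁻¹.
A CSTR operates uniformly at the exit composition, giving r_S = 0.2121 and r_T = 1.372 (each k·C_R^n at C_R = 0.8008).
Fraction of consumed R going to S: r_S/(r_S+r_T) = 0.1339.
C_S = 0.1339·C_{R0}·X = 0.1339×3.64×0.780 = 0.380 mol·L⁻¹; Y_S = C_S/C_{R0} = 0.104.

0.104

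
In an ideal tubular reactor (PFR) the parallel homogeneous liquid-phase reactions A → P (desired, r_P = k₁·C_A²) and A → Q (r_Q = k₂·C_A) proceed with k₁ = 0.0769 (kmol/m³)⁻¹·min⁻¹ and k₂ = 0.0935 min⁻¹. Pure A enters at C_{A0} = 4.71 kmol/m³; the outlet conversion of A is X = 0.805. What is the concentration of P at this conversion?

C_A = C_{A0}(1−X) = 0.9184 kmol/m³.
Along a PFR/batch, dC_Q/dC_A = −r_Q/(r_P+r_Q) = −k₂/(k₂+k₁·C_A).
Integrating from C_{A0} to C_A: C_Q = (0.0935/0.0769)·ln[(0.0935+0.0769·4.71)/(0.0935+0.0769·0.918)] = 1.216·ln(0.4557/0.1641) = 1.242 kmol/m³.
Then C_P = (C_{A0}−C_A) − C_Q = 3.792 − 1.242 = 2.550 kmol/m³.

2.55 kmol/m³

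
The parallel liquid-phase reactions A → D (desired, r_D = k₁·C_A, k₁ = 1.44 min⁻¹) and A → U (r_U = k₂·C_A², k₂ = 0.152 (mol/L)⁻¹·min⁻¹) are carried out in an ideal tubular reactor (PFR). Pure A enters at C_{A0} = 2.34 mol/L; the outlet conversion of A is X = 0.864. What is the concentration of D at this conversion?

1.78 mol/L

C_A = C_{A0}(1−X) = 0.3182 mol/L.
Along a PFR/batch, dC_D/dC_A = −r_D/(r_D+r_U) = −k₁/(k₁+k₂·C_A).
Integrating from C_{A0} to C_A: C_D = (1.44/0.152)·ln[(1.44+0.152·2.34)/(1.44+0.152·0.318)] = 9.474·ln(1.796/1.488) = 1.778 mol/L.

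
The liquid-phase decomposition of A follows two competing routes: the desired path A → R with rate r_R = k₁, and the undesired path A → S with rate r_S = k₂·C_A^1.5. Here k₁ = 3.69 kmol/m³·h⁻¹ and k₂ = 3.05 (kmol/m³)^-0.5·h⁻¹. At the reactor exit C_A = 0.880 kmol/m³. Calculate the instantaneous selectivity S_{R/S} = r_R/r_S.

S_{R/S} = r_R/r_S = (k₁)/(k₂·C_A^1.5) = (k₁/k₂)·C_A^-1.5.
= (3.69) / (3.05×0.8800^1.5) = 3.690/2.518 = 1.47.
The undesired path is higher order in A, so low C_A (CSTR or dilute feed) favours R.

1.47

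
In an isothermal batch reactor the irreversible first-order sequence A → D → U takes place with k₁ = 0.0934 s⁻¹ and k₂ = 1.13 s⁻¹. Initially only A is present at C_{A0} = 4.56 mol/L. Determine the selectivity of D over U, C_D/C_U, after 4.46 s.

0.209

Solving the coupled first-order balances gives C_D(t) = [k₁/(k₂−k₁)]·C_{A0}·(e^(−k₁t) − e^(−k₂t)).
e^(−k₁t) = e^(−0.0934×4.46) = e^(−0.4166) = 0.6593; e^(−k₂t) = e^(−5.040) = 0.006475.
C_D = 0.0934×4.56/(1.13−0.0934) × (0.6593−0.006475) = 0.4109×0.6528 = 0.2682 mol/L.
C_A = C_{A0}e^(−k₁t) = 3.006 mol/L, so C_U = C_{A0}−C_A−C_D = 1.285 mol/L; C_D/C_U = 0.209.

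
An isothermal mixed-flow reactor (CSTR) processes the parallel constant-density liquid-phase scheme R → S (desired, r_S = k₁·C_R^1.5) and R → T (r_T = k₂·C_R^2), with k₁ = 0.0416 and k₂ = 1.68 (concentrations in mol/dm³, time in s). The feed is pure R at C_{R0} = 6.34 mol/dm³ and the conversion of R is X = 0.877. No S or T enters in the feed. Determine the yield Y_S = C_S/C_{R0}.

0.0239

Exit C_R = C_{R0}(1−X) = 6.34×0.123 = 0.7798 mol/dm³.
Rates in a CSTR are evaluated at the outlet concentration: r_S = 0.0416×0.7798^1.5 = 0.02865, r_T = 1.68×0.7798^2 = 1.022.
Fraction of consumed R going to S: r_S/(r_S+r_T) = 0.02728.
C_S = 0.02728·C_{R0}·X = 0.02728×6.34×0.877 = 0.152 mol/dm³; Y_S = C_S/C_{R0} = 0.0239.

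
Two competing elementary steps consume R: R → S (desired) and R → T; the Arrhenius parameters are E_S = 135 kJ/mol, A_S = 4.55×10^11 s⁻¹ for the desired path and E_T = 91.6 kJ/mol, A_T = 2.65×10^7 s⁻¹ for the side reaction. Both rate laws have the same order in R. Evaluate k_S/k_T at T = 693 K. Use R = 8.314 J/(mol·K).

9.19

With equal orders, S_{S/T} = k_S/k_T = (A_S/A_T)·exp[(E_T−E_S)/(RT)].
(E_T−E_S)/(RT) = (91.6−135)×10³/(8.314×693) = -43400/5762 = -7.533.
k_S/k_T = (4.55×10^11/2.65×10^7)·exp(-7.533) = 17170 × 5.353×10^-4 = 9.19.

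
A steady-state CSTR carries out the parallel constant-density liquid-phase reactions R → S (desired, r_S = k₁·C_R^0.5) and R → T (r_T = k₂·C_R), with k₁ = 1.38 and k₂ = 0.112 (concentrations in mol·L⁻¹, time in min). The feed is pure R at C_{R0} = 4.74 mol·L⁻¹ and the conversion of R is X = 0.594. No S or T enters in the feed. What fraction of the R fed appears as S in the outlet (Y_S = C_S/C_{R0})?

Exit C_R = C_{R0}(1−X) = 4.74×0.406 = 1.924 mol·L⁻¹.
Rates in a CSTR are evaluated at the outlet concentration: r_S = 1.38×1.924^0.5 = 1.914, r_T = 0.112×1.924 = 0.2155.
Fraction of consumed R going to S: r_S/(r_S+r_T) = 0.8988.
C_S = 0.8988·C_{R0}·X = 0.8988×4.74×0.594 = 2.53 mol·L⁻¹; Y_S = C_S/C_{R0} = 0.534.

0.534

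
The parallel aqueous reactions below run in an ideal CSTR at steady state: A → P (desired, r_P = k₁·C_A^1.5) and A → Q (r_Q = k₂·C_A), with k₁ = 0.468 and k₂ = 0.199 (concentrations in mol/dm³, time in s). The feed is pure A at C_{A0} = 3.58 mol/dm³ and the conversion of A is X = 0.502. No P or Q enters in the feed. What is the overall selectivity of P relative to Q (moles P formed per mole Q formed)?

3.14

Exit C_A = C_{A0}(1−X) = 3.58×0.498 = 1.783 mol/dm³.
A CSTR operates uniformly at the exit composition, giving r_P = 1.114 and r_Q = 0.3548 (each k·C_A^n at C_A = 1.783).
Overall selectivity = C_P/C_Q = r_Pτ/(r_Qτ) = r_P/r_Q = 3.14.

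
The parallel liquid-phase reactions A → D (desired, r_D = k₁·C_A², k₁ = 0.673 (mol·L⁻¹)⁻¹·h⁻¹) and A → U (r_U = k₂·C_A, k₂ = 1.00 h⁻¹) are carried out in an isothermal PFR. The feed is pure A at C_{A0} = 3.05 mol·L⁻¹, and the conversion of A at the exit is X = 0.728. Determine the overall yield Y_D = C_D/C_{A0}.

C_A = C_{A0}(1−X) = 0.8296 mol·L⁻¹.
Along a PFR/batch, dC_U/dC_A = −r_U/(r_D+r_U) = −k₂/(k₂+k₁·C_A).
Integrating from C_{A0} to C_A: C_U = (1.00/0.673)·ln[(1.00+0.673·3.05)/(1.00+0.673·0.830)] = 1.486·ln(3.053/1.558) = 0.9991 mol·L⁻¹.
Then C_D = (C_{A0}−C_A) − C_U = 2.220 − 0.9991 = 1.221 mol·L⁻¹.
Y_D = C_D/C_{A0} = 1.221/3.05 = 0.400.

0.400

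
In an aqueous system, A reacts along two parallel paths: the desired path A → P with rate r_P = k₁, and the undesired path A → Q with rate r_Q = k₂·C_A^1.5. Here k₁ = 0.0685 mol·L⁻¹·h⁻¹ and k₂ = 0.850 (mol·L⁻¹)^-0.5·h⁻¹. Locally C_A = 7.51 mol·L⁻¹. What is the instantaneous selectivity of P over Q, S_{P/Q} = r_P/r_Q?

S_{P/Q} = r_P/r_Q = (k₁)/(k₂·C_A^1.5) = (k₁/k₂)·C_A^-1.5.
= (0.0685) / (0.850×7.510^1.5) = 0.06850/17.49 = 0.00392.
The undesired path is higher order in A, so low C_A (CSTR or dilute feed) favours P.

0.00392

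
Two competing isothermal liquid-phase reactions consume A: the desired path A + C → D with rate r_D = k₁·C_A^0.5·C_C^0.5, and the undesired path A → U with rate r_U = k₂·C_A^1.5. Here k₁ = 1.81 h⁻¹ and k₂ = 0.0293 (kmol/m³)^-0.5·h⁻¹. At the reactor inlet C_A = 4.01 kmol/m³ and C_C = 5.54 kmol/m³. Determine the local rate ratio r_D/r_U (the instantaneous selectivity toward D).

S_{D/U} = r_D/r_U = (k₁·C_A^0.5·C_C^0.5)/(k₂·C_A^1.5) = (k₁/k₂)·C_A⁻¹·C_C^0.5.
= (1.81×4.010^0.5×5.540^0.5) / (0.0293×4.010^1.5) = 8.531/0.2353 = 36.3.
The undesired path is higher order in A, so low C_A (CSTR or dilute feed) favours D.

36.3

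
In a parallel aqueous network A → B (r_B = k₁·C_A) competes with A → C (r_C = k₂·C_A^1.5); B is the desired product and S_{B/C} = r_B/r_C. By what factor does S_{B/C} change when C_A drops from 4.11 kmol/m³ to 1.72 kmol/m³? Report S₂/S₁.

S_{B/C} = (k₁/k₂)·C_A^-0.5, so S₂/S₁ = (C_{A,2}/C_{A,1})^-0.5.
= (1.72/4.11)^(-0.5) = (0.4185)^(-0.5) = 1.55.

1.55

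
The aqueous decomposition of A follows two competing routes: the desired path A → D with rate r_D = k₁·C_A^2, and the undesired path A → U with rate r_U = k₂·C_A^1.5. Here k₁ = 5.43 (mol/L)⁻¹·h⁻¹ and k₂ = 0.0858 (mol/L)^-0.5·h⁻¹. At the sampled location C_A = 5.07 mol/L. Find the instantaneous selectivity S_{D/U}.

143

S_{D/U} = r_D/r_U = (k₁·C_A^2)/(k₂·C_A^1.5) = (k₁/k₂)·C_A^0.5.
= (5.43×5.070^2) / (0.0858×5.070^1.5) = 139.6/0.9795 = 143.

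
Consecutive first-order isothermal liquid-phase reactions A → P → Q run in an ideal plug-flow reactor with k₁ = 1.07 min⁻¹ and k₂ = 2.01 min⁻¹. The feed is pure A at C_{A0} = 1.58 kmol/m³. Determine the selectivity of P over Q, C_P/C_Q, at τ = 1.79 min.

The intermediate concentration in a first-order A→B→C sequence is C_P = k₁C_{A0}(e^(−k₁τ) − e^(−k₂τ))/(k₂−k₁).
e^(−k₁τ) = e^(−1.07×1.79) = e^(−1.915) = 0.1473; e^(−k₂τ) = e^(−3.598) = 0.02738.
C_P = 1.07×1.58/(2.01−1.07) × (0.1473−0.02738) = 1.799×0.1199 = 0.2157 kmol/m³.
C_A = C_{A0}e^(−k₁τ) = 0.2327 kmol/m³, so C_Q = C_{A0}−C_A−C_P = 1.132 kmol/m³; C_P/C_Q = 0.191.

0.191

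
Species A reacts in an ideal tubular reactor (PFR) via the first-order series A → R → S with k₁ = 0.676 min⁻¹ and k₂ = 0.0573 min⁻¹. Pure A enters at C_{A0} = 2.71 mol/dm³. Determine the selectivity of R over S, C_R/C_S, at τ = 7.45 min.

The intermediate concentration in a first-order A→B→C sequence is C_R = k₁C_{A0}(e^(−k₁τ) − e^(−k₂τ))/(k₂−k₁).
e^(−k₁τ) = e^(−0.676×7.45) = e^(−5.036) = 0.006498; e^(−k₂τ) = e^(−0.4269) = 0.6525.
C_R = 0.676×2.71/(0.0573−0.676) × (0.006498−0.6525) = (-2.961)×(-0.6460) = 1.913 mol/dm³.
C_A = C_{A0}e^(−k₁τ) = 0.01761 mol/dm³, so C_S = C_{A0}−C_A−C_R = 0.7795 mol/dm³; C_R/C_S = 2.45.

2.45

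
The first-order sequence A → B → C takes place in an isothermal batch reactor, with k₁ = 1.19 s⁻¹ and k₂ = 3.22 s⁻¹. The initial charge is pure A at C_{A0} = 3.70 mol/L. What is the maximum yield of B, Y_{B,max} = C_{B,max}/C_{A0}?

At the optimum, C_{B,max}/C_{A0} = (k₁/k₂)^[k₂/(k₂−k₁)].
= (1.19/3.22)^(3.22/(3.22−1.19)) = (0.3696)^(1.586) = 0.2062.

0.206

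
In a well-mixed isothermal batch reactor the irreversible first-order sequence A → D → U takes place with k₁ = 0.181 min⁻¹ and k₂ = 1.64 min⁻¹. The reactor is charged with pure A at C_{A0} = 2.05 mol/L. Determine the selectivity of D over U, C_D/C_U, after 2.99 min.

0.206

For first-order series with pure A initially, C_D(t) = k₁C_{A0}/(k₂−k₁)·(e^(−k₁t) − e^(−k₂t)).
e^(−k₁t) = e^(−0.181×2.99) = e^(−0.5412) = 0.5821; e^(−k₂t) = e^(−4.904) = 0.007420.
C_D = 0.181×2.05/(1.64−0.181) × (0.5821−0.007420) = 0.2543×0.5746 = 0.1461 mol/L.
C_A = C_{A0}e^(−k₁t) = 1.193 mol/L, so C_U = C_{A0}−C_A−C_D = 0.7106 mol/L; C_D/C_U = 0.206.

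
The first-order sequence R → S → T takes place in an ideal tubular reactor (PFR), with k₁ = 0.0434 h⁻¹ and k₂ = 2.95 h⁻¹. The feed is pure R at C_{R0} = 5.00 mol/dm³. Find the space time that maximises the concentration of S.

1.45 h

Setting dC_S/dτ = 0 gives τ_opt = ln(k₂/k₁)/(k₂−k₁).
= ln(2.95/0.0434)/(2.95−0.0434) = ln(67.97)/2.907 = 4.219/2.907 = 1.45 h.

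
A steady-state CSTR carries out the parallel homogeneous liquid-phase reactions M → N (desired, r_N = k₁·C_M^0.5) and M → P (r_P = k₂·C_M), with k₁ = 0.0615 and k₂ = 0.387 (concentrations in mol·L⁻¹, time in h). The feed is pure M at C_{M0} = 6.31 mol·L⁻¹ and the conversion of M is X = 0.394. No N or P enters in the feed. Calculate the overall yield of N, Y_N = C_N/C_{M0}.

Exit C_M = C_{M0}(1−X) = 6.31×0.606 = 3.824 mol·L⁻¹.
A CSTR operates uniformly at the exit composition, giving r_N = 0.1203 and r_P = 1.480 (each k·C_M^n at C_M = 3.824).
Fraction of consumed M going to N: r_N/(r_N+r_P) = 0.07516.
C_N = 0.07516·C_{M0}·X = 0.07516×6.31×0.394 = 0.187 mol·L⁻¹; Y_N = C_N/C_{M0} = 0.0296.

0.0296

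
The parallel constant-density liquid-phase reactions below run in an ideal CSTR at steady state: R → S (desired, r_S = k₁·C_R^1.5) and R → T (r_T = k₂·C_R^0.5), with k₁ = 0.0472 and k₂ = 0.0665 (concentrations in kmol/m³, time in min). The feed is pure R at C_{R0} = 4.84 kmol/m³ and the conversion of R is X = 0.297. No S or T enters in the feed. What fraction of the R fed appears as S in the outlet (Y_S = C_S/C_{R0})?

Exit C_R = C_{R0}(1−X) = 4.84×0.703 = 3.403 kmol/m³.
A CSTR operates uniformly at the exit composition, giving r_S = 0.2962 and r_T = 0.1227 (each k·C_R^n at C_R = 3.403).
Fraction of consumed R going to S: r_S/(r_S+r_T) = 0.7072.
C_S = 0.7072·C_{R0}·X = 0.7072×4.84×0.297 = 1.02 kmol/m³; Y_S = C_S/C_{R0} = 0.210.

0.210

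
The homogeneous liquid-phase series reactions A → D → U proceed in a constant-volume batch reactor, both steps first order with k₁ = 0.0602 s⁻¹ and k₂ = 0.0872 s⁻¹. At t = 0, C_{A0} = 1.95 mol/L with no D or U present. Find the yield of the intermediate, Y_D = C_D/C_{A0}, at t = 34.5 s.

0.169

The intermediate concentration in a first-order A→B→C sequence is C_D = k₁C_{A0}(e^(−k₁t) − e^(−k₂t))/(k₂−k₁).
e^(−k₁t) = e^(−0.0602×34.5) = e^(−2.077) = 0.1253; e^(−k₂t) = e^(−3.008) = 0.04937.
C_D = 0.0602×1.95/(0.0872−0.0602) × (0.1253−0.04937) = 4.348×0.07595 = 0.3302 mol/L.
Y_D = C_D/C_{A0} = 0.3302/1.95 = 0.169.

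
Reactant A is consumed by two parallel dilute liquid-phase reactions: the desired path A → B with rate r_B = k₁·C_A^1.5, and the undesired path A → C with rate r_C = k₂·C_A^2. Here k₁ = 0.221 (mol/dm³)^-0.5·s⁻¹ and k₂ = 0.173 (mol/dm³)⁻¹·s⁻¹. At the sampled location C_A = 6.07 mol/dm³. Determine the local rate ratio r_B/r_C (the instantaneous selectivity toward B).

0.519

S_{B/C} = r_B/r_C = (k₁·C_A^1.5)/(k₂·C_A^2) = (k₁/k₂)·C_A^-0.5.
= (0.221×6.070^1.5) / (0.173×6.070^2) = 3.305/6.374 = 0.519.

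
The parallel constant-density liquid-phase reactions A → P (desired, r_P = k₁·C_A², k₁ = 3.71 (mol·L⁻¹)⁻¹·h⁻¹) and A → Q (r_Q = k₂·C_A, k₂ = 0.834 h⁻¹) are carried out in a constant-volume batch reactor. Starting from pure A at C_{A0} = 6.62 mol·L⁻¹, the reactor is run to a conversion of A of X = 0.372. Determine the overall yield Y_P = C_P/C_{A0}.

0.357

C_A = C_{A0}(1−X) = 4.157 mol·L⁻¹.
Along a PFR/batch, dC_Q/dC_A = −r_Q/(r_P+r_Q) = −k₂/(k₂+k₁·C_A).
Integrating from C_{A0} to C_A: C_Q = (0.834/3.71)·ln[(0.834+3.71·6.62)/(0.834+3.71·4.16)] = 0.2248·ln(25.39/16.26) = 0.1002 mol·L⁻¹.
Then C_P = (C_{A0}−C_A) − C_Q = 2.463 − 0.1002 = 2.362 mol·L⁻¹.
Y_P = C_P/C_{A0} = 2.362/6.62 = 0.357.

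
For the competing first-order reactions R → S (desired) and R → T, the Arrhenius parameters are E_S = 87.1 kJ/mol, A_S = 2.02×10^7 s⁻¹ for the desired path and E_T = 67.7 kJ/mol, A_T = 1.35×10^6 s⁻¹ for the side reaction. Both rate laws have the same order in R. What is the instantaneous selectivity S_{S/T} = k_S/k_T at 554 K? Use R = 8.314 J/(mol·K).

0.222

Since both paths have the same order in R, the concentration cancels and S_{S/T} = k_S/k_T = (A_S/A_T)·exp[(E_T−E_S)/(RT)].
(E_T−E_S)/(RT) = (67.7−87.1)×10³/(8.314×554) = -19400/4606 = -4.212.
k_S/k_T = (2.02×10^7/1.35×10^6)·exp(-4.212) = 14.96 × 0.01482 = 0.222.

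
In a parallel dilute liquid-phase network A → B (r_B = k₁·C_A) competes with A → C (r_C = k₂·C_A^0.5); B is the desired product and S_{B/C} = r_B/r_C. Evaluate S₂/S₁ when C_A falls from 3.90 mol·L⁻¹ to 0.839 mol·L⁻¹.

S_{B/C} = (k₁/k₂)·C_A^0.5, so S₂/S₁ = (C_{A,2}/C_{A,1})^0.5.
= (0.839/3.90)^0.5 = (0.2151)^0.5 = 0.464.

0.464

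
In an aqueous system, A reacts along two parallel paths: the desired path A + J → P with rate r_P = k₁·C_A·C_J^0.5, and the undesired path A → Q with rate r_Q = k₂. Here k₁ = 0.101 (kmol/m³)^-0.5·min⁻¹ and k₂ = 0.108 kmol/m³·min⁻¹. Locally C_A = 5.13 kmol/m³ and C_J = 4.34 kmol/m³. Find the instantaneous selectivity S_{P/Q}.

9.99

S_{P/Q} = r_P/r_Q = (k₁·C_A·C_J^0.5)/(k₂) = (k₁/k₂)·C_A·C_J^0.5.
= (0.101×5.130×4.340^0.5) / (0.108) = 1.079/0.1080 = 9.99.
Since the desired path is higher order in A, keeping C_A high (PFR or concentrated feed) favours P.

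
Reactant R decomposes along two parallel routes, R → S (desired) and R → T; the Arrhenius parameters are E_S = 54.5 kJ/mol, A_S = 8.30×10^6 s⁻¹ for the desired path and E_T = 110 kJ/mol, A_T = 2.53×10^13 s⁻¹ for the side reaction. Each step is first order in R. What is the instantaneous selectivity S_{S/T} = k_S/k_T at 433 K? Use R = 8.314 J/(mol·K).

k_S/k_T = (A_S/A_T)·exp[−(E_S−E_T)/(RT)] = (A_S/A_T)·exp[(E_T−E_S)/(RT)].
(E_T−E_S)/(RT) = (110−54.5)×10³/(8.314×433) = 55500/3600 = 15.42.
k_S/k_T = (8.30×10^6/2.53×10^13)·exp(15.42) = 3.281×10^-7 × 4.960×10^6 = 1.63.
Since E_S < E_T, lowering the temperature improves selectivity toward S.

1.63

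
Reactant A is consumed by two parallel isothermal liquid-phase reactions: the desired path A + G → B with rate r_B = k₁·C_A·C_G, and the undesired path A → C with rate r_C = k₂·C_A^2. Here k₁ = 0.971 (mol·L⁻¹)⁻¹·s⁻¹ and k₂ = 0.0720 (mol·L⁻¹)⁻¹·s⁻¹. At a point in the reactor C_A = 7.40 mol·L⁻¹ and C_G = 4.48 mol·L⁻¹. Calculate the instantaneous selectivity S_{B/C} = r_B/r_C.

S_{B/C} = r_B/r_C = (k₁·C_A·C_G)/(k₂·C_A^2) = (k₁/k₂)·C_A⁻¹·C_G.
= (0.971×7.400×4.480) / (0.0720×7.400^2) = 32.19/3.943 = 8.16.

8.16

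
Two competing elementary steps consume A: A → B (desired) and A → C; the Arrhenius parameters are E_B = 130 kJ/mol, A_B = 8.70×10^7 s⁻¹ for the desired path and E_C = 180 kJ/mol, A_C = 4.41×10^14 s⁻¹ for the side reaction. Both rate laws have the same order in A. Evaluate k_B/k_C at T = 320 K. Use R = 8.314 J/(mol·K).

With equal orders, S_{B/C} = k_B/k_C = (A_B/A_C)·exp[(E_C−E_B)/(RT)].
(E_C−E_B)/(RT) = (180−130)×10³/(8.314×320) = 50000/2660 = 18.79.
k_B/k_C = (8.70×10^7/4.41×10^14)·exp(18.79) = 1.973×10^-7 × 1.452×10^8 = 28.6.

28.6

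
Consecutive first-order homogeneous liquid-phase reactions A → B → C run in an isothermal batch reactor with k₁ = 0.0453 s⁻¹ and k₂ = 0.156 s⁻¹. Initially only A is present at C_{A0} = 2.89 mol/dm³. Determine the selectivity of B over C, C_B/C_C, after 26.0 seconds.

The intermediate concentration in a first-order A→B→C sequence is C_B = k₁C_{A0}(e^(−k₁t) − e^(−k₂t))/(k₂−k₁).
e^(−k₁t) = e^(−0.0453×26.0) = e^(−1.178) = 0.3080; e^(−k₂t) = e^(−4.056) = 0.01732.
C_B = 0.0453×2.89/(0.156−0.0453) × (0.3080−0.01732) = 1.183×0.2906 = 0.3437 mol/dm³.
C_A = C_{A0}e^(−k₁t) = 0.8900 mol/dm³, so C_C = C_{A0}−C_A−C_B = 1.656 mol/dm³; C_B/C_C = 0.208.

0.208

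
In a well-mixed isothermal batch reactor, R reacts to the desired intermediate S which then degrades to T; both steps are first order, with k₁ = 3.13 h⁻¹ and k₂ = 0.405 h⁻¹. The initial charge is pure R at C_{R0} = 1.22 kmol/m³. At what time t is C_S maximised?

0.750 h

Setting dC_S/dt = 0 gives t_opt = ln(k₂/k₁)/(k₂−k₁).
= ln(0.405/3.13)/(0.405−3.13) = ln(0.1294)/-2.725 = -2.045/-2.725 = 0.750 h.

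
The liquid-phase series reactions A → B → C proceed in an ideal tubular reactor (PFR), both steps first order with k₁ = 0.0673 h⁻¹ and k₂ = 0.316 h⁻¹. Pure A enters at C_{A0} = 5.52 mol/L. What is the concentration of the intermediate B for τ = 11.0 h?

For first-order series with pure A initially, C_B(τ) = k₁C_{A0}/(k₂−k₁)·(e^(−k₁τ) − e^(−k₂τ)).
e^(−k₁τ) = e^(−0.0673×11.0) = e^(−0.7403) = 0.4770; e^(−k₂τ) = e^(−3.476) = 0.03093.
C_B = 0.0673×5.52/(0.316−0.0673) × (0.4770−0.03093) = 1.494×0.4460 = 0.6663 mol/L.

0.666 mol/L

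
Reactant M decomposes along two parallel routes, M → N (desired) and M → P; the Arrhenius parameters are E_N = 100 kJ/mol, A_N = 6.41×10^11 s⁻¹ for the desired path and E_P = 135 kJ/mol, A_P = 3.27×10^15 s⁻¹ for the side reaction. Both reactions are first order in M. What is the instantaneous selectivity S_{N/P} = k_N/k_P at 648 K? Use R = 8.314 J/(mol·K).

0.130

Since both paths have the same order in M, the concentration cancels and S_{N/P} = k_N/k_P = (A_N/A_P)·exp[(E_P−E_N)/(RT)].
(E_P−E_N)/(RT) = (135−100)×10³/(8.314×648) = 35000/5387 = 6.497.
k_N/k_P = (6.41×10^11/3.27×10^15)·exp(6.497) = 1.960×10^-4 × 662.9 = 0.130.
Since E_N < E_P, lowering the temperature improves selectivity toward N.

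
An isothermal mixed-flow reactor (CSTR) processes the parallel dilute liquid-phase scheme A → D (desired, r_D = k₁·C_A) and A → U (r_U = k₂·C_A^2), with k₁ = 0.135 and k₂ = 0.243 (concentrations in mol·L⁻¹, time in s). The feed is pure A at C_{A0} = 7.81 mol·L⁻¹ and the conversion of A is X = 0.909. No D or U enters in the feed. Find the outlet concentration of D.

Exit C_A = C_{A0}(1−X) = 7.81×0.0910 = 0.7107 mol·L⁻¹.
In a CSTR the entire volume is at exit conditions, so r_D = 0.135×0.7107 = 0.09595 and r_U = 0.243×0.7107^2 = 0.1227.
Fraction of consumed A going to D: r_D/(r_D+r_U) = 0.4387.
C_D = 0.4387·C_{A0}·X = 0.4387×7.81×0.909 = 3.11 mol·L⁻¹.

3.11 mol·L⁻¹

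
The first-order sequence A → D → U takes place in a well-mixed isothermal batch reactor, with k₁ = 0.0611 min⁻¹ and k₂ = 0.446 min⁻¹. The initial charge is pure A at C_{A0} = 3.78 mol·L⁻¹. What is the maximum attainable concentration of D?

For a first-order series the maximum intermediate yield is C_{D,max}/C_{A0} = (k₁/k₂)^[k₂/(k₂−k₁)].
= (0.0611/0.446)^(0.446/(0.446−0.0611)) = (0.1370)^(1.159) = 0.09992.
C_{D,max} = 0.09992×3.78 = 0.378 mol·L⁻¹.

0.378 mol·L⁻¹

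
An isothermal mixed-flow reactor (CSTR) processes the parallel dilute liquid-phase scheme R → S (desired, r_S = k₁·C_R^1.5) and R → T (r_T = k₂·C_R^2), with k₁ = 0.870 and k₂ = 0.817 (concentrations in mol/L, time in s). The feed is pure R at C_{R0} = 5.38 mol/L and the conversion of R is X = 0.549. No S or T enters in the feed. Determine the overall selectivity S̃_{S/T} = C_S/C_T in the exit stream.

0.684

Exit C_R = C_{R0}(1−X) = 5.38×0.451 = 2.426 mol/L.
Rates in a CSTR are evaluated at the outlet concentration: r_S = 0.870×2.426^1.5 = 3.288, r_T = 0.817×2.426^2 = 4.810.
Overall selectivity = C_S/C_T = r_Sτ/(r_Tτ) = r_S/r_T = 0.684.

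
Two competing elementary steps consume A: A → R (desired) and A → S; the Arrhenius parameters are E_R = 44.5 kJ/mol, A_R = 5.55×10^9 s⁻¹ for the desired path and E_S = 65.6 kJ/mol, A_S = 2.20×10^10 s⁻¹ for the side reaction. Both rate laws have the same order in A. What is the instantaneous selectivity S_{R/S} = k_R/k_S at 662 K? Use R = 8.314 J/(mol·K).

With equal orders, S_{R/S} = k_R/k_S = (A_R/A_S)·exp[(E_S−E_R)/(RT)].
(E_S−E_R)/(RT) = (65.6−44.5)×10³/(8.314×662) = 21100/5504 = 3.834.
k_R/k_S = (5.55×10^9/2.20×10^10)·exp(3.834) = 0.2523 × 46.23 = 11.7.

11.7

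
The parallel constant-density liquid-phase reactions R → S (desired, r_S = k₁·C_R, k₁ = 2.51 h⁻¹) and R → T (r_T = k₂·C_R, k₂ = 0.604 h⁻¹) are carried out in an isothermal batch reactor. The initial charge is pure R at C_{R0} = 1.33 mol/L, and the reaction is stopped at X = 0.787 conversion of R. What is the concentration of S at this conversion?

0.844 mol/L

C_R = C_{R0}(1−X) = 0.2833 mol/L.
Both paths are first order in R, so the instantaneous fraction to S is constant: dC_S/d(−C_R) = k₁/(k₁+k₂) = 0.8060.
C_S = 0.8060·(C_{R0}−C_R) = 0.8060×1.047 = 0.844 mol/L.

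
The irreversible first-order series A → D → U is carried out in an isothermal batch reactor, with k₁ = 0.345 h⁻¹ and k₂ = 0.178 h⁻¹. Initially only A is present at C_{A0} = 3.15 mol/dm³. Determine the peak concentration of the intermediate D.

Evaluating C_D at t_opt = ln(k₂/k₁)/(k₂−k₁) gives C_{D,max}/C_{A0} = (k₁/k₂)^[k₂/(k₂−k₁)].
= (0.345/0.178)^(0.178/(0.178−0.345)) = (1.938)^(-1.066) = 0.4939.
C_{D,max} = 0.4939×3.15 = 1.56 mol/dm³.

1.56 mol/dm³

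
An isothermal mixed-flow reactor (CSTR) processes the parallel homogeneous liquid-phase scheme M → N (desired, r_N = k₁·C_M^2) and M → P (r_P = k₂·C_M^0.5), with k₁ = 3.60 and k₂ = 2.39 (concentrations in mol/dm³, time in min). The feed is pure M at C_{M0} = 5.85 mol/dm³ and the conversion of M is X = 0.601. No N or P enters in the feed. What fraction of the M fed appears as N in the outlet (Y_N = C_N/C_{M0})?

Exit C_M = C_{M0}(1−X) = 5.85×0.399 = 2.334 mol/dm³.
A CSTR operates uniformly at the exit composition, giving r_N = 19.61 and r_P = 3.651 (each k·C_M^n at C_M = 2.334).
Fraction of consumed M going to N: r_N/(r_N+r_P) = 0.8431.
C_N = 0.8431·C_{M0}·X = 0.8431×5.85×0.601 = 2.96 mol/dm³; Y_N = C_N/C_{M0} = 0.507.

0.507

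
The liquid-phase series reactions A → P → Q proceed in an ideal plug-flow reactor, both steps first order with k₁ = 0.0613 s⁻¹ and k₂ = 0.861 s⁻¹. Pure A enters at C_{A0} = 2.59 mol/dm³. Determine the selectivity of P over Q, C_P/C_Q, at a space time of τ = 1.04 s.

1.92

Solving the coupled first-order balances gives C_P(τ) = [k₁/(k₂−k₁)]·C_{A0}·(e^(−k₁τ) − e^(−k₂τ)).
e^(−k₁τ) = e^(−0.0613×1.04) = e^(−0.06375) = 0.9382; e^(−k₂τ) = e^(−0.8954) = 0.4084.
C_P = 0.0613×2.59/(0.861−0.0613) × (0.9382−0.4084) = 0.1985×0.5298 = 0.1052 mol/dm³.
C_A = C_{A0}e^(−k₁τ) = 2.430 mol/dm³, so C_Q = C_{A0}−C_A−C_P = 0.05478 mol/dm³; C_P/C_Q = 1.92.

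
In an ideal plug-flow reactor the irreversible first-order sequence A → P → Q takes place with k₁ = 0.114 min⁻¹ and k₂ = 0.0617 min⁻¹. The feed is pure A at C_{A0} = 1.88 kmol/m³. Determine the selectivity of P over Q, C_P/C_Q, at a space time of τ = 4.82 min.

5.82

The intermediate concentration in a first-order A→B→C sequence is C_P = k₁C_{A0}(e^(−k₁τ) − e^(−k₂τ))/(k₂−k₁).
e^(−k₁τ) = e^(−0.114×4.82) = e^(−0.5495) = 0.5772; e^(−k₂τ) = e^(−0.2974) = 0.7428.
C_P = 0.114×1.88/(0.0617−0.114) × (0.5772−0.7428) = (-4.098)×(-0.1655) = 0.6782 kmol/m³.
C_A = C_{A0}e^(−k₁τ) = 1.085 kmol/m³, so C_Q = C_{A0}−C_A−C_P = 0.1166 kmol/m³; C_P/C_Q = 5.82.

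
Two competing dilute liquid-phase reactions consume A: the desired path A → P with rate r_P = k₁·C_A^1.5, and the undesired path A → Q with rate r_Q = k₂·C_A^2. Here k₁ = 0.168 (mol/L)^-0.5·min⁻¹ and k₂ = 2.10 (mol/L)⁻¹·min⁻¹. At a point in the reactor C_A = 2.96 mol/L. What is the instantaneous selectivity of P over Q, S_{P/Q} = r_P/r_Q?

0.0465

S_{P/Q} = r_P/r_Q = (k₁·C_A^1.5)/(k₂·C_A^2) = (k₁/k₂)·C_A^-0.5.
= (0.168×2.960^1.5) / (2.10×2.960^2) = 0.8556/18.40 = 0.0465.
The undesired path is higher order in A, so low C_A (CSTR or dilute feed) favours P.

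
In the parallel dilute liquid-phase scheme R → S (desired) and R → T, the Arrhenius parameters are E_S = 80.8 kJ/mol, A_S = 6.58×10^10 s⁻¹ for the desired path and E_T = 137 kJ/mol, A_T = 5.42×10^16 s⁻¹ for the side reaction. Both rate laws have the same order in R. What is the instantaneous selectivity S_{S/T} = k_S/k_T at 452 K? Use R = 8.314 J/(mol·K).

3.79

k_S/k_T = (A_S/A_T)·exp[−(E_S−E_T)/(RT)] = (A_S/A_T)·exp[(E_T−E_S)/(RT)].
(E_T−E_S)/(RT) = (137−80.8)×10³/(8.314×452) = 56200/3758 = 14.96.
k_S/k_T = (6.58×10^10/5.42×10^16)·exp(14.96) = 1.214×10^-6 × 3.125×10^6 = 3.79.
Since E_S < E_T, lowering the temperature improves selectivity toward S.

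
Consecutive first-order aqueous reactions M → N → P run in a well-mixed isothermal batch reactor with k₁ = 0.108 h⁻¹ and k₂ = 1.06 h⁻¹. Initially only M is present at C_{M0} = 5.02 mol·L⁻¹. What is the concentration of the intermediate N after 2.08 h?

For first-order series with pure M initially, C_N(t) = k₁C_{M0}/(k₂−k₁)·(e^(−k₁t) − e^(−k₂t)).
e^(−k₁t) = e^(−0.108×2.08) = e^(−0.2246) = 0.7988; e^(−k₂t) = e^(−2.205) = 0.1103.
C_N = 0.108×5.02/(1.06−0.108) × (0.7988−0.1103) = 0.5695×0.6885 = 0.3921 mol·L⁻¹.

0.392 mol·L⁻¹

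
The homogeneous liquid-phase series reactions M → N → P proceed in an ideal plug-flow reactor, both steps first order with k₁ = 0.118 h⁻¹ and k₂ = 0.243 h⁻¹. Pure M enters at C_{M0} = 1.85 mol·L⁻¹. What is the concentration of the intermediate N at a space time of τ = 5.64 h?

The intermediate concentration in a first-order A→B→C sequence is C_N = k₁C_{M0}(e^(−k₁τ) − e^(−k₂τ))/(k₂−k₁).
e^(−k₁τ) = e^(−0.118×5.64) = e^(−0.6655) = 0.5140; e^(−k₂τ) = e^(−1.371) = 0.2540.
C_N = 0.118×1.85/(0.243−0.118) × (0.5140−0.2540) = 1.746×0.2600 = 0.4541 mol·L⁻¹.

0.454 mol·L⁻¹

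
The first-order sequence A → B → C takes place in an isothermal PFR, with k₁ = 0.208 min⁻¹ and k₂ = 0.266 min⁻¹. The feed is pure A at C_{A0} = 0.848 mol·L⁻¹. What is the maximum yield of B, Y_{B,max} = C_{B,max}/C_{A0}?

0.324

At the optimum, C_{B,max}/C_{A0} = (k₁/k₂)^[k₂/(k₂−k₁)].
= (0.208/0.266)^(0.266/(0.266−0.208)) = (0.7820)^(4.586) = 0.3237.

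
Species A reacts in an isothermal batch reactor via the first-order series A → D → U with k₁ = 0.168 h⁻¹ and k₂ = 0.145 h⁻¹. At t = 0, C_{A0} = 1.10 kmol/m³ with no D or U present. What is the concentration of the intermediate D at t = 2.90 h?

0.340 kmol/m³

The intermediate concentration in a first-order A→B→C sequence is C_D = k₁C_{A0}(e^(−k₁t) − e^(−k₂t))/(k₂−k₁).
e^(−k₁t) = e^(−0.168×2.90) = e^(−0.4872) = 0.6143; e^(−k₂t) = e^(−0.4205) = 0.6567.
C_D = 0.168×1.10/(0.145−0.168) × (0.6143−0.6567) = (-8.035)×(-0.04237) = 0.3405 kmol/m³.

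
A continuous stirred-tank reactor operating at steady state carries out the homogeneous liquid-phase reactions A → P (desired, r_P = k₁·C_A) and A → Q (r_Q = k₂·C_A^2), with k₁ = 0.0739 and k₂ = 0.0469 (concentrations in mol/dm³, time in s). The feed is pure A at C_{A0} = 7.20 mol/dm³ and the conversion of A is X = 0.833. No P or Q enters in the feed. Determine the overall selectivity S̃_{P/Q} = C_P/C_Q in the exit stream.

1.31

Exit C_A = C_{A0}(1−X) = 7.20×0.167 = 1.202 mol/dm³.
In a CSTR the entire volume is at exit conditions, so r_P = 0.0739×1.202 = 0.08886 and r_Q = 0.0469×1.202^2 = 0.06781.
Overall selectivity = C_P/C_Q = r_Pτ/(r_Qτ) = r_P/r_Q = 1.31.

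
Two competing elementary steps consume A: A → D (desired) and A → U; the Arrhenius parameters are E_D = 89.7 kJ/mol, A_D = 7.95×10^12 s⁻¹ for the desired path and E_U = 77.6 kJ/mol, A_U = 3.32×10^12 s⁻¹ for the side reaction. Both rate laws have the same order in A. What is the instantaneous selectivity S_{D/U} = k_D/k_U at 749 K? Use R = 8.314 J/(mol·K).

0.343

With equal orders, S_{D/U} = k_D/k_U = (A_D/A_U)·exp[(E_U−E_D)/(RT)].
(E_U−E_D)/(RT) = (77.6−89.7)×10³/(8.314×749) = -12100/6227 = -1.943.
k_D/k_U = (7.95×10^12/3.32×10^12)·exp(-1.943) = 2.395 × 0.1433 = 0.343.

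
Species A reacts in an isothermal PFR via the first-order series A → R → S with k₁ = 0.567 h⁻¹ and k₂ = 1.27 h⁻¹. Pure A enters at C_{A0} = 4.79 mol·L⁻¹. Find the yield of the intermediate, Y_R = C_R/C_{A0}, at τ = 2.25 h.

0.179

The intermediate concentration in a first-order A→B→C sequence is C_R = k₁C_{A0}(e^(−k₁τ) − e^(−k₂τ))/(k₂−k₁).
e^(−k₁τ) = e^(−0.567×2.25) = e^(−1.276) = 0.2792; e^(−k₂τ) = e^(−2.857) = 0.05741.
C_R = 0.567×4.79/(1.27−0.567) × (0.2792−0.05741) = 3.863×0.2218 = 0.8569 mol·L⁻¹.
Y_R = C_R/C_{A0} = 0.8569/4.79 = 0.179.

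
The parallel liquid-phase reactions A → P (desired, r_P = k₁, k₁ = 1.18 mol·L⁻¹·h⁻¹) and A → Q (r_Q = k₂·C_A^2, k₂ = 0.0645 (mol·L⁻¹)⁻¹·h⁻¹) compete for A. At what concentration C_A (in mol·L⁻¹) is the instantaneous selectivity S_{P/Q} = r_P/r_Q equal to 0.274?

8.17 mol·L⁻¹

S_{P/Q} = (k₁/k₂)·C_A^-2 ⇒ C_A = (S·k₂/k₁)^(-0.5).
= (0.274×0.0645/1.18)^(-0.5) = (0.01498)^(-0.5) = 8.17 mol·L⁻¹.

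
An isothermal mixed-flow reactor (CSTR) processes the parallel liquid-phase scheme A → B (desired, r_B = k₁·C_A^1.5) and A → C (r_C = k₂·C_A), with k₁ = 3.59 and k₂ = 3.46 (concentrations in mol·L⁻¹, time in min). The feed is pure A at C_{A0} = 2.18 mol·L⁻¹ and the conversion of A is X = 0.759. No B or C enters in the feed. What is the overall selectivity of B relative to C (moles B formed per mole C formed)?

Exit C_A = C_{A0}(1−X) = 2.18×0.241 = 0.5254 mol·L⁻¹.
Rates in a CSTR are evaluated at the outlet concentration: r_B = 3.59×0.5254^1.5 = 1.367, r_C = 3.46×0.5254 = 1.818.
Overall selectivity = C_B/C_C = r_Bτ/(r_Cτ) = r_B/r_C = 0.752.

0.752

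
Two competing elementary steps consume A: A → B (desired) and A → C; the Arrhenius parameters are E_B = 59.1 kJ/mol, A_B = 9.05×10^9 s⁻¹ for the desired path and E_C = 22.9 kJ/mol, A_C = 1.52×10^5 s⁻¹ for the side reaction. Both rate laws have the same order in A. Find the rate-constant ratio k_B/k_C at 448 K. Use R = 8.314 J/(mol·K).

Since both paths have the same order in A, the concentration cancels and S_{B/C} = k_B/k_C = (A_B/A_C)·exp[(E_C−E_B)/(RT)].
(E_C−E_B)/(RT) = (22.9−59.1)×10³/(8.314×448) = -36200/3725 = -9.719.
k_B/k_C = (9.05×10^9/1.52×10^5)·exp(-9.719) = 59539 × 6.013×10^-5 = 3.58.
Since E_B > E_C, raising the temperature improves selectivity toward B.

3.58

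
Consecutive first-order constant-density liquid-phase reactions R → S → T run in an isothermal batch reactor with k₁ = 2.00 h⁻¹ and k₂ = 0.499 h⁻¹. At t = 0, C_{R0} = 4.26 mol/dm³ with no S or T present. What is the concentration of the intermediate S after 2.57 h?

The intermediate concentration in a first-order A→B→C sequence is C_S = k₁C_{R0}(e^(−k₁t) − e^(−k₂t))/(k₂−k₁).
e^(−k₁t) = e^(−2.00×2.57) = e^(−5.140) = 0.005858; e^(−k₂t) = e^(−1.282) = 0.2774.
C_S = 2.00×4.26/(0.499−2.00) × (0.005858−0.2774) = (-5.676)×(-0.2715) = 1.541 mol/dm³.

1.54 mol/dm³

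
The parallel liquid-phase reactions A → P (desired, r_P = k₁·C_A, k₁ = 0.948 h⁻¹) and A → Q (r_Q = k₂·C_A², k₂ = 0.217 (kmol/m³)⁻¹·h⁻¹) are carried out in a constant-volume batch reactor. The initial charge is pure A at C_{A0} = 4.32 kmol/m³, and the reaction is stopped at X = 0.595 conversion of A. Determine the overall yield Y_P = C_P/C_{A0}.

C_A = C_{A0}(1−X) = 1.750 kmol/m³.
Along a PFR/batch, dC_P/dC_A = −r_P/(r_P+r_Q) = −k₁/(k₁+k₂·C_A).
Integrating from C_{A0} to C_A: C_P = (0.948/0.217)·ln[(0.948+0.217·4.32)/(0.948+0.217·1.75)] = 4.369·ln(1.885/1.328) = 1.532 kmol/m³.
Y_P = C_P/C_{A0} = 1.532/4.32 = 0.355.

0.355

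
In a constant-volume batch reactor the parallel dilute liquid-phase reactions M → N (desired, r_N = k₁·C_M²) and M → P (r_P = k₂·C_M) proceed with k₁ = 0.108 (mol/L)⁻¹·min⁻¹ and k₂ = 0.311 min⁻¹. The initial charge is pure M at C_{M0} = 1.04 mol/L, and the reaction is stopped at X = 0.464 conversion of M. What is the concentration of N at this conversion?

0.104 mol/L

C_M = C_{M0}(1−X) = 0.5574 mol/L.
Along a PFR/batch, dC_P/dC_M = −r_P/(r_N+r_P) = −k₂/(k₂+k₁·C_M).
Integrating from C_{M0} to C_M: C_P = (0.311/0.108)·ln[(0.311+0.108·1.04)/(0.311+0.108·0.557)] = 2.880·ln(0.4233/0.3712) = 0.3783 mol/L.
Then C_N = (C_{M0}−C_M) − C_P = 0.4826 − 0.3783 = 0.1042 mol/L.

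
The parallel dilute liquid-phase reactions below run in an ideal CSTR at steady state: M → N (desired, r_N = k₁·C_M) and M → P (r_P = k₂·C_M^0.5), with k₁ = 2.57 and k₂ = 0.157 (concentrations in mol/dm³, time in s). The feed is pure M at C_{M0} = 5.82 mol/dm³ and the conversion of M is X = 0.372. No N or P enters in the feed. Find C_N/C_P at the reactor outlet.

Exit C_M = C_{M0}(1−X) = 5.82×0.628 = 3.655 mol/dm³.
In a CSTR the entire volume is at exit conditions, so r_N = 2.57×3.655 = 9.393 and r_P = 0.157×3.655^0.5 = 0.3002.
Overall selectivity = C_N/C_P = r_Nτ/(r_Pτ) = r_N/r_P = 31.3.

31.3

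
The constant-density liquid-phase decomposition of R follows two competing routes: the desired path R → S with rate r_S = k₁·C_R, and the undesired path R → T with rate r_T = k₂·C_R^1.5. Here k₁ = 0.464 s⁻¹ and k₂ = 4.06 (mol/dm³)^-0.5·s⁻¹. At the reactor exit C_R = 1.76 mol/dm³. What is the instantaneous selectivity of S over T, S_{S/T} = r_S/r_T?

S_{S/T} = r_S/r_T = (k₁·C_R)/(k₂·C_R^1.5) = (k₁/k₂)·C_R^-0.5.
= (0.464×1.760) / (4.06×1.760^1.5) = 0.8166/9.480 = 0.0861.

0.0861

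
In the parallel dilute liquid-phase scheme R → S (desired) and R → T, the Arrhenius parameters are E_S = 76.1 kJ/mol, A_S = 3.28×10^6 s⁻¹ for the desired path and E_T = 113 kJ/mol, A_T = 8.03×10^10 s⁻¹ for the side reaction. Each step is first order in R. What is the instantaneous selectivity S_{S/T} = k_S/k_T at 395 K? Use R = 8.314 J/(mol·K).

Since both paths have the same order in R, the concentration cancels and S_{S/T} = k_S/k_T = (A_S/A_T)·exp[(E_T−E_S)/(RT)].
(E_T−E_S)/(RT) = (113−76.1)×10³/(8.314×395) = 36900/3284 = 11.24.
k_S/k_T = (3.28×10^6/8.03×10^10)·exp(11.24) = 4.085×10^-5 × 75826 = 3.10.
Since E_S < E_T, lowering the temperature improves selectivity toward S.

3.10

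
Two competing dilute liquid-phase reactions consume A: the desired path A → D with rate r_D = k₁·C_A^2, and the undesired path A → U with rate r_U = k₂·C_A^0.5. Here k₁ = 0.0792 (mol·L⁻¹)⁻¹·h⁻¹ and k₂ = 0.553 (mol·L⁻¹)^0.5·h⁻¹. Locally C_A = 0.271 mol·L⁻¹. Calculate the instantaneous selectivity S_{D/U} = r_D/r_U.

0.0202

S_{D/U} = r_D/r_U = (k₁·C_A^2)/(k₂·C_A^0.5) = (k₁/k₂)·C_A^1.5.
= (0.0792×0.2710^2) / (0.553×0.2710^0.5) = 0.005817/0.2879 = 0.0202.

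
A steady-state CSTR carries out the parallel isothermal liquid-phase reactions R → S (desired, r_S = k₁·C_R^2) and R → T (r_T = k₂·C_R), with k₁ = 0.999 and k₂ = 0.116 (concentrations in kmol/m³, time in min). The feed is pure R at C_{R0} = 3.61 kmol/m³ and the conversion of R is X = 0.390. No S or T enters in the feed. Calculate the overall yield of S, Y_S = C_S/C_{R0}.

0.370

Exit C_R = C_{R0}(1−X) = 3.61×0.610 = 2.202 kmol/m³.
In a CSTR the entire volume is at exit conditions, so r_S = 0.999×2.202^2 = 4.844 and r_T = 0.116×2.202 = 0.2554.
Fraction of consumed R going to S: r_S/(r_S+r_T) = 0.9499.
C_S = 0.9499·C_{R0}·X = 0.9499×3.61×0.390 = 1.34 kmol/m³; Y_S = C_S/C_{R0} = 0.370.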